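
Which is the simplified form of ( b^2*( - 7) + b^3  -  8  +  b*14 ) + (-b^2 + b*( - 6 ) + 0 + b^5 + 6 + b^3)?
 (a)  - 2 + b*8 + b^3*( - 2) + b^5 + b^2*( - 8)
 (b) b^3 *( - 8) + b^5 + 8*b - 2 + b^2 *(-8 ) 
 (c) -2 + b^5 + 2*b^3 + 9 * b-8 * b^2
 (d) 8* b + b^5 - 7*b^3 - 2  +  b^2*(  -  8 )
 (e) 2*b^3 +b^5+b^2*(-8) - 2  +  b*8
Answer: e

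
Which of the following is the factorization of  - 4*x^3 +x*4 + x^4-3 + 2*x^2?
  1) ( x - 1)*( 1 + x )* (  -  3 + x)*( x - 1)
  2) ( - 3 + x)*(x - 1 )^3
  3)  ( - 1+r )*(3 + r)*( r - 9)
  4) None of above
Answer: 1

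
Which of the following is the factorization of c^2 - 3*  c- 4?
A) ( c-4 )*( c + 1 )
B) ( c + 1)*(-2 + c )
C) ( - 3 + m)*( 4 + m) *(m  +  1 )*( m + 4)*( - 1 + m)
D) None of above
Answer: A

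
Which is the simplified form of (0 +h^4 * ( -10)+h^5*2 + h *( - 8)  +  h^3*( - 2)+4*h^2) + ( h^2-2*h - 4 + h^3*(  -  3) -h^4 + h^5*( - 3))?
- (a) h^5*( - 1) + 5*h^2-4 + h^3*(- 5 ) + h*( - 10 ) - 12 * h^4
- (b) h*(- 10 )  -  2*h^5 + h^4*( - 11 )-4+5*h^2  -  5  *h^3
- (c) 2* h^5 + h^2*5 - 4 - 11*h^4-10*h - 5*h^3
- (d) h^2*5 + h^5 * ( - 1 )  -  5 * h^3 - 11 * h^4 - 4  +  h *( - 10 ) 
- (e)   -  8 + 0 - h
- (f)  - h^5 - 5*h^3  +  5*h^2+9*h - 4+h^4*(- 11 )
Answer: d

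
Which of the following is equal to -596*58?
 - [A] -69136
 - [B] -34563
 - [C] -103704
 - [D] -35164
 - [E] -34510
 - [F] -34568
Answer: F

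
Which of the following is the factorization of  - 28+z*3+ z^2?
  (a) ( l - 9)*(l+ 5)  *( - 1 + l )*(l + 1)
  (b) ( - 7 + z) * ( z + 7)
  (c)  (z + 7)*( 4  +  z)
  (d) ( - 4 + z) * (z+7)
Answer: d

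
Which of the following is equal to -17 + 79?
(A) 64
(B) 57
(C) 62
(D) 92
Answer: C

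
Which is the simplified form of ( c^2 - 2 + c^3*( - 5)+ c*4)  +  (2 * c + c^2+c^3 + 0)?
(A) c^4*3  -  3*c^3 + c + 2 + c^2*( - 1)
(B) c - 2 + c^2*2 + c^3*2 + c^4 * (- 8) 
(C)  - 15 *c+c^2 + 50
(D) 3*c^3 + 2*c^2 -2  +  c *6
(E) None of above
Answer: E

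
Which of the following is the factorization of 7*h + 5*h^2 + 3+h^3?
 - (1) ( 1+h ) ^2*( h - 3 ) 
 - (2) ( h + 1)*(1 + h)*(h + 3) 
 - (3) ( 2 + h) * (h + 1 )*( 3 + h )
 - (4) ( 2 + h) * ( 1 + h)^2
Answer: 2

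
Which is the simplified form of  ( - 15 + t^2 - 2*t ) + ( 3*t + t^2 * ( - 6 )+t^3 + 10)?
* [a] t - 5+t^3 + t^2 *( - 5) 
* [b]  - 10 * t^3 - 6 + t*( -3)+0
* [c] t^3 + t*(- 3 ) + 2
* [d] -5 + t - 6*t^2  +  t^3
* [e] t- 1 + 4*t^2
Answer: a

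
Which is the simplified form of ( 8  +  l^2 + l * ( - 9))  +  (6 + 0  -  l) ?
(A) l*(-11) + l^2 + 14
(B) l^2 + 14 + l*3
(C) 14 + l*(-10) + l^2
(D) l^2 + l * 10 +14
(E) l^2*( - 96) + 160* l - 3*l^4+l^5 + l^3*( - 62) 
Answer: C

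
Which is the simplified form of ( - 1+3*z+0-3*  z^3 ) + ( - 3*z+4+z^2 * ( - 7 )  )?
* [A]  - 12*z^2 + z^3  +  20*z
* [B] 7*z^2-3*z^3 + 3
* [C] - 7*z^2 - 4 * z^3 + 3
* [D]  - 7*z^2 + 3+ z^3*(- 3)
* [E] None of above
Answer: D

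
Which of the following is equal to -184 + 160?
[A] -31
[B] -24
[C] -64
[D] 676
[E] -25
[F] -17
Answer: B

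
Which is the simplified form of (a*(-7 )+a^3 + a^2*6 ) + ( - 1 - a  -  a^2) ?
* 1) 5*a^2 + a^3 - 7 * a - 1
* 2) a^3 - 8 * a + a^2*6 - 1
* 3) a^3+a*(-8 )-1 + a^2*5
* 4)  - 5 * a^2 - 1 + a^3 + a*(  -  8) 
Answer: 3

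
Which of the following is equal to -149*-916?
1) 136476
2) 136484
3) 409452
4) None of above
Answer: 2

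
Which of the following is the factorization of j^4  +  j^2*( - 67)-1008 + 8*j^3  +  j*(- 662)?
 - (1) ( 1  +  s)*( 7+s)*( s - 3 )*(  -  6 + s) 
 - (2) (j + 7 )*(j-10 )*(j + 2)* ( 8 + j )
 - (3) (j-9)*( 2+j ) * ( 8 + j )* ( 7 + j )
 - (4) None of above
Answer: 3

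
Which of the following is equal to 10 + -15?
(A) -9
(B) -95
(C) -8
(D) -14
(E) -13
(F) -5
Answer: F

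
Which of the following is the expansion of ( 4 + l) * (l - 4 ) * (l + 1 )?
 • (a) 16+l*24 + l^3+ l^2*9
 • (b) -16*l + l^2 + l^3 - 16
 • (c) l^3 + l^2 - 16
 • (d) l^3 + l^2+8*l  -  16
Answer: b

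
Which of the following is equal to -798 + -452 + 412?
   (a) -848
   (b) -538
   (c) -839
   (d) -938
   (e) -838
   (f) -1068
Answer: e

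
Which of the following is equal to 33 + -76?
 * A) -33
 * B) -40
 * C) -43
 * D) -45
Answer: C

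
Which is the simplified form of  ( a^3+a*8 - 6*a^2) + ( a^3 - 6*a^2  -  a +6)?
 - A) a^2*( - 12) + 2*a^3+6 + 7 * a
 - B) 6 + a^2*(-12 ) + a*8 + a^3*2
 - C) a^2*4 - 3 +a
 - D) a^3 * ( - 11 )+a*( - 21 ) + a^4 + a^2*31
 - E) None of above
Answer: A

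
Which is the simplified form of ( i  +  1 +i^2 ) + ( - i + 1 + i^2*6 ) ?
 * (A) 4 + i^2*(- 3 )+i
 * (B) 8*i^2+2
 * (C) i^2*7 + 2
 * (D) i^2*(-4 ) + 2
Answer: C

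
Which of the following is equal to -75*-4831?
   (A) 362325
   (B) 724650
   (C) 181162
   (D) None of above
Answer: A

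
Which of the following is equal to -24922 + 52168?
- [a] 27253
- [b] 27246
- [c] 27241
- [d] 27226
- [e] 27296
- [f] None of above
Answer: b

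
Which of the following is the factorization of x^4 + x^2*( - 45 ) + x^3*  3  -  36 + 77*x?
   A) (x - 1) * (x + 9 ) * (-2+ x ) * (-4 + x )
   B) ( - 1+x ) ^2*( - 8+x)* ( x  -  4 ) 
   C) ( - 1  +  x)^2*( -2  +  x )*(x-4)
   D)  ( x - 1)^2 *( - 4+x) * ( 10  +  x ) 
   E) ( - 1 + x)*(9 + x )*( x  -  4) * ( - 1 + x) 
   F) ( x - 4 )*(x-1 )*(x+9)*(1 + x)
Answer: E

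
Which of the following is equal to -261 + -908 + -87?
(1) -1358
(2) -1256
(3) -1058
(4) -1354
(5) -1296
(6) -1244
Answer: 2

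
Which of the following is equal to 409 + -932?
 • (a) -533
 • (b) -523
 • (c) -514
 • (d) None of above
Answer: b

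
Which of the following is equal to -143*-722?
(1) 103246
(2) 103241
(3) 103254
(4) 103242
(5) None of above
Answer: 1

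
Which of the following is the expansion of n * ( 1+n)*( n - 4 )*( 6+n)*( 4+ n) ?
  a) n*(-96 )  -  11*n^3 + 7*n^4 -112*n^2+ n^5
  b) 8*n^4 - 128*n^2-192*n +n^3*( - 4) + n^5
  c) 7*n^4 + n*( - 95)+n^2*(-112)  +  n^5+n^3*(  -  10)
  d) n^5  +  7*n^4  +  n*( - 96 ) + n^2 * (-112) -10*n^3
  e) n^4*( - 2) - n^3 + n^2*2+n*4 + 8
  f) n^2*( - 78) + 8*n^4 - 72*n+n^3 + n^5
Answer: d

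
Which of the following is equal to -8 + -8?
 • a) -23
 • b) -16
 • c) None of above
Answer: b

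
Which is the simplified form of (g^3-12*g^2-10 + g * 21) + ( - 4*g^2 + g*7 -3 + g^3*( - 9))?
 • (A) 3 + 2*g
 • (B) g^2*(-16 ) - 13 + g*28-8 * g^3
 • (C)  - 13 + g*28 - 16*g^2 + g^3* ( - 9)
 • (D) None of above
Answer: B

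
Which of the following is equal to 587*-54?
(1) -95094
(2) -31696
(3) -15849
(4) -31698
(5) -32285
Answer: 4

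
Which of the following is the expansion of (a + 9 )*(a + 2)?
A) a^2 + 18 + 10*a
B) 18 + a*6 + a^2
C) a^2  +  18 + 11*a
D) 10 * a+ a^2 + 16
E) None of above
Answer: C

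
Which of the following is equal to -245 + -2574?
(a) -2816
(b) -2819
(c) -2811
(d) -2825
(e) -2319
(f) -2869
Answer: b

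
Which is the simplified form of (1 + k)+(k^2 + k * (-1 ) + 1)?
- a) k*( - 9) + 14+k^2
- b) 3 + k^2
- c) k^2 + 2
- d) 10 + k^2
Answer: c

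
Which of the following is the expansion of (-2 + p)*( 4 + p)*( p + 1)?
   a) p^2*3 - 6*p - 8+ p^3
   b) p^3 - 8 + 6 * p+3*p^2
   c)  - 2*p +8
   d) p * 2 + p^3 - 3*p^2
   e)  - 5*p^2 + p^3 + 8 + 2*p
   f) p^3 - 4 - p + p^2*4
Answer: a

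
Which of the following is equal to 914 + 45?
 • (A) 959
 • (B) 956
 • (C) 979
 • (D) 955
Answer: A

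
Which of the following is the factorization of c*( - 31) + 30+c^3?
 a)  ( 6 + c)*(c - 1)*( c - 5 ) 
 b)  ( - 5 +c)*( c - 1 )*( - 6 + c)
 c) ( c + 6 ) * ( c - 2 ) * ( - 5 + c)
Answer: a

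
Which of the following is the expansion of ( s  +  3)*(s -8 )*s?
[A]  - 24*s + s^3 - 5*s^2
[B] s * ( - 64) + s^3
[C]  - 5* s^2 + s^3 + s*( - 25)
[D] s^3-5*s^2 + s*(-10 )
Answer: A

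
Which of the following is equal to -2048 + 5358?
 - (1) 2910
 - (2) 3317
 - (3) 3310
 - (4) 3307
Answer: 3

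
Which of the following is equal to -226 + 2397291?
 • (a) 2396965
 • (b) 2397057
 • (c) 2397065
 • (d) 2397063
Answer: c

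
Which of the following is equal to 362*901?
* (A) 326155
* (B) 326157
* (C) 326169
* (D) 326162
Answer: D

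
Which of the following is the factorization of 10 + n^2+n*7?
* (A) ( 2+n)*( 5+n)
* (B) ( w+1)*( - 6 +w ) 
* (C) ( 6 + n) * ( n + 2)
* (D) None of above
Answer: A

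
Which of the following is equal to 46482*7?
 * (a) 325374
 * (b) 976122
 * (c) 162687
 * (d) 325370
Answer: a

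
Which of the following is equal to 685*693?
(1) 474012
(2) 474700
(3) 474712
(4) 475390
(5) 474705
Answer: 5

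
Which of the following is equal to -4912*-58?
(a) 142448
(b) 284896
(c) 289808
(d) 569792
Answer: b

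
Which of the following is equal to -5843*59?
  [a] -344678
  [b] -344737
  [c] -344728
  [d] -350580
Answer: b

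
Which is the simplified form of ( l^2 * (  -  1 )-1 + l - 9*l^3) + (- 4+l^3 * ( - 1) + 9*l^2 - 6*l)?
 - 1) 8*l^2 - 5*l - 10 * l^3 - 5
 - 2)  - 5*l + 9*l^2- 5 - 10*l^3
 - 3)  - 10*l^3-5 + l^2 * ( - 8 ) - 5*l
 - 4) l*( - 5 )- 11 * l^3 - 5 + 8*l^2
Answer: 1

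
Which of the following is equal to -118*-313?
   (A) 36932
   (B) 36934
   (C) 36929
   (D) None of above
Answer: B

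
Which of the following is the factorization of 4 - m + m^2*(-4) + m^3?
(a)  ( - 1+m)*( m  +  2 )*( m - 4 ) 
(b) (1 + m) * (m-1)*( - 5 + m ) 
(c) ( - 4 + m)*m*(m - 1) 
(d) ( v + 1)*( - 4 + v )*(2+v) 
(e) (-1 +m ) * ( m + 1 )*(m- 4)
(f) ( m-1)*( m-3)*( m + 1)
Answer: e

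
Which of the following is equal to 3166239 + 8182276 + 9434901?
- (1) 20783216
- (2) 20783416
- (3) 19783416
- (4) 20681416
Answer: 2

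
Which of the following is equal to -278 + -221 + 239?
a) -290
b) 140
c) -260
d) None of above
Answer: c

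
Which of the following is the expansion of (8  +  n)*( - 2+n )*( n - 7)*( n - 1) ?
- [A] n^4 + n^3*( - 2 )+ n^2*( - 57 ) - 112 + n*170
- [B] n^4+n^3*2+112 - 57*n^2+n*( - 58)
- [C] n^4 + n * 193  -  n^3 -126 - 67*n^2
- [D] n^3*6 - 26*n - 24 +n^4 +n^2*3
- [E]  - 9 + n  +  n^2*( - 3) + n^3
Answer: A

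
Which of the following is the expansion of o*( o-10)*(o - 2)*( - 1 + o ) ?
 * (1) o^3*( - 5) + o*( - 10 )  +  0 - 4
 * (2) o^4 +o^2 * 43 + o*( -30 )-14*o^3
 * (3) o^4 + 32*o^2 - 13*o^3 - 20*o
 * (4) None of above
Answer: 3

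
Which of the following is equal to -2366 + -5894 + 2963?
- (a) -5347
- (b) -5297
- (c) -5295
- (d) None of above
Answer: b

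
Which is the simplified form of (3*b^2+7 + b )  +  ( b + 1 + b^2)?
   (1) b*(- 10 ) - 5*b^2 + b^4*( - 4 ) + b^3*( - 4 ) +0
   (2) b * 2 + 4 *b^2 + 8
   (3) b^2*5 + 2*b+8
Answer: 2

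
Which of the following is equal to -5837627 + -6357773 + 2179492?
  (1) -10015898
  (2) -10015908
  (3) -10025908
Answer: 2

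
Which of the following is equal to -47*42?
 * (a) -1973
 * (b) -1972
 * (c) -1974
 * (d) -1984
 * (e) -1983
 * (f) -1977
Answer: c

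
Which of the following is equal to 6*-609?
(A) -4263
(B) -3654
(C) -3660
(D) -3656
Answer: B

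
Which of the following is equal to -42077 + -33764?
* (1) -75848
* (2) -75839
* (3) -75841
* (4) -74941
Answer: 3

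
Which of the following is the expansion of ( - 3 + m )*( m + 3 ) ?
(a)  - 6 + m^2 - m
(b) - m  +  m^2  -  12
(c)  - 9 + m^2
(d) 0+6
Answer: c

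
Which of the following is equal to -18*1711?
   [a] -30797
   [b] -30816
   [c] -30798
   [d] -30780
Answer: c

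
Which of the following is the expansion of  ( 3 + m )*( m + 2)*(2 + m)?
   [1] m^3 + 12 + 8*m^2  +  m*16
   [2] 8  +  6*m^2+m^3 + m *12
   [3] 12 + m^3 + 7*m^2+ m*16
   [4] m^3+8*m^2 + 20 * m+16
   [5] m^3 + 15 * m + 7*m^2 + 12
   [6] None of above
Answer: 3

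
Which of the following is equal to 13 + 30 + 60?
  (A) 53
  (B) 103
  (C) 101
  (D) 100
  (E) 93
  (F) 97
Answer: B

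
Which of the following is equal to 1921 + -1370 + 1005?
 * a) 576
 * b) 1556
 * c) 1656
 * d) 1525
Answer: b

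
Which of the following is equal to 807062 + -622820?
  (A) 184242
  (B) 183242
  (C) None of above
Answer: A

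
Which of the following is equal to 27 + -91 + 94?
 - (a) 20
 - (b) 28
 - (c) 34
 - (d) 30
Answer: d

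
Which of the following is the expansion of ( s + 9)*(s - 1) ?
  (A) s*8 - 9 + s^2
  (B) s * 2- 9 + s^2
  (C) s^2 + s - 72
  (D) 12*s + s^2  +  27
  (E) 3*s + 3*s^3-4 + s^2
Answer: A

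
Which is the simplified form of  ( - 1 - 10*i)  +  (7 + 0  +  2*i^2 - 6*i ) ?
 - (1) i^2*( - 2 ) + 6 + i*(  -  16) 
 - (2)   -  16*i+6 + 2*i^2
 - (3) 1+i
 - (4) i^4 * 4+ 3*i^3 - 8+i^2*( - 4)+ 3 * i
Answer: 2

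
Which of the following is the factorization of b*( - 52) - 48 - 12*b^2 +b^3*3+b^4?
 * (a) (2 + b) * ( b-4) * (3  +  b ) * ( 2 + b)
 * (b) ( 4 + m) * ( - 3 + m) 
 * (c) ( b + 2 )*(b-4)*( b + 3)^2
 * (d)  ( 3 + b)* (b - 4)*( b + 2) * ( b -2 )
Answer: a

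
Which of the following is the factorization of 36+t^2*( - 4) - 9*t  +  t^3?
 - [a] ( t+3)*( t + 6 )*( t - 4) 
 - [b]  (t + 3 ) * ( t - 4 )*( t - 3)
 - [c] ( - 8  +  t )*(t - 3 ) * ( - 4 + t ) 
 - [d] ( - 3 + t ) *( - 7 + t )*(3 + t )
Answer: b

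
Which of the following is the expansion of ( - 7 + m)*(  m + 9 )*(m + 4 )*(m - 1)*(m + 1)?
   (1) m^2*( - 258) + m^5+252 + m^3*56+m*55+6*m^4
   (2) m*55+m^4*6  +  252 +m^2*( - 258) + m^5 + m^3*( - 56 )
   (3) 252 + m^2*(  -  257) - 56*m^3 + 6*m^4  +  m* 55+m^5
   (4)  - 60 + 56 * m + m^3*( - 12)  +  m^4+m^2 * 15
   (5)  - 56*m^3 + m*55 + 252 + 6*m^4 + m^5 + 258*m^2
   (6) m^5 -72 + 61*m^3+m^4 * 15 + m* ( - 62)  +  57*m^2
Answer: 2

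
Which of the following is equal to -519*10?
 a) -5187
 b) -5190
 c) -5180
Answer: b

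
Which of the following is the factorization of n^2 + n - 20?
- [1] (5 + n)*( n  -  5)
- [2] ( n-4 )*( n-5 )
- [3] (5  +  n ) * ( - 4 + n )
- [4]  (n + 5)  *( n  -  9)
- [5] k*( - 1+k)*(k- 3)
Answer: 3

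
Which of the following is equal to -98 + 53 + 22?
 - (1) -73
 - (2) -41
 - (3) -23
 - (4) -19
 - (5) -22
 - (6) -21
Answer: 3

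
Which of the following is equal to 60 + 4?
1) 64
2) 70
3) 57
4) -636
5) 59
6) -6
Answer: 1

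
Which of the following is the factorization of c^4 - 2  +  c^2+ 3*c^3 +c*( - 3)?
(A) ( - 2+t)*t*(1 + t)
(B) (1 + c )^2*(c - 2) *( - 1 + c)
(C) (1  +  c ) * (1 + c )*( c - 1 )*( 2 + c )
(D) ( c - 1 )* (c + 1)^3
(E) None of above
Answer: C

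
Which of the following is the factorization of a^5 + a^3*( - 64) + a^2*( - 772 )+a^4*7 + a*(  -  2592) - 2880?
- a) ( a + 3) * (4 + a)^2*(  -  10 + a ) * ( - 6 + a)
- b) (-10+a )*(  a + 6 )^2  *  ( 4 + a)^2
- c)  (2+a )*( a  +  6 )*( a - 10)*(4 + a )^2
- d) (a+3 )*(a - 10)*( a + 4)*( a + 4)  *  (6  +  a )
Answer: d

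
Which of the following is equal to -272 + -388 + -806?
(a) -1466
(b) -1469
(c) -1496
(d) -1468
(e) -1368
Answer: a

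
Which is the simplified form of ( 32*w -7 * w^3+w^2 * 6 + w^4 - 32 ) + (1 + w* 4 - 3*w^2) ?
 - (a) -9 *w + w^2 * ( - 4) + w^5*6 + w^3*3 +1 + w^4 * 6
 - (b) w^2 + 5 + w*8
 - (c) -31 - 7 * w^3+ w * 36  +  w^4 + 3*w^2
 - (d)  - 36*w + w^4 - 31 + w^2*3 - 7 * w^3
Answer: c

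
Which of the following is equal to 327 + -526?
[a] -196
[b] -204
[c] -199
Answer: c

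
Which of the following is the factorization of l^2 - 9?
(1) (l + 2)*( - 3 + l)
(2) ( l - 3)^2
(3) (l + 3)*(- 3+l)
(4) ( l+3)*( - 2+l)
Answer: 3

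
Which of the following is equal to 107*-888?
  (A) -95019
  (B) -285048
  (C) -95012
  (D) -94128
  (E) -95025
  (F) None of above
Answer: F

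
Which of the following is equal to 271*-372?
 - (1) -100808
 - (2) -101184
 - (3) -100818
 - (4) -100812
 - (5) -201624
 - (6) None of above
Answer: 4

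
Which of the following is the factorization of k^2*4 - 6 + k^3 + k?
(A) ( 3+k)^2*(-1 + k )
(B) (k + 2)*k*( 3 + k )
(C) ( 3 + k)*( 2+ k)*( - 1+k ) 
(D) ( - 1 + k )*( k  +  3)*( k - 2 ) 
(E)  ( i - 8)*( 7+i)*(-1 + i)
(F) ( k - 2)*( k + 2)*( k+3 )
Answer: C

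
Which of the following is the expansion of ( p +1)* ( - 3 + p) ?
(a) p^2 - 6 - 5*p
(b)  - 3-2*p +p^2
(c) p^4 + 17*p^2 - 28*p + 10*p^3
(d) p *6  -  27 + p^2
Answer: b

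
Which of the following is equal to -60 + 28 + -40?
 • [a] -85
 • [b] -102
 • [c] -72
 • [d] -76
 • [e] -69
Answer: c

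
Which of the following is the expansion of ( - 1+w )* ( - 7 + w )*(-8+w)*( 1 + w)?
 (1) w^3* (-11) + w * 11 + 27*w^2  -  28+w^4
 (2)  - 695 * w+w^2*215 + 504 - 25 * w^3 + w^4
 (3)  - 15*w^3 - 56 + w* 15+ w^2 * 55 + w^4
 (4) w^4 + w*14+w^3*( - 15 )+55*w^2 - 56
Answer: 3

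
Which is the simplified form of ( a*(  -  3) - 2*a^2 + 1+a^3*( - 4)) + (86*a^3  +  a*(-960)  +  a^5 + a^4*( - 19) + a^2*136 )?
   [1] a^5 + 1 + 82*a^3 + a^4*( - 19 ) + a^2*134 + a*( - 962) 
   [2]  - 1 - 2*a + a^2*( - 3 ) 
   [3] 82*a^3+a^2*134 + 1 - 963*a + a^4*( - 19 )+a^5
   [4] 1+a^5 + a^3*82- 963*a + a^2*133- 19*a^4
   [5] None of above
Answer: 3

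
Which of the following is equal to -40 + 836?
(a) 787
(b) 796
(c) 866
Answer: b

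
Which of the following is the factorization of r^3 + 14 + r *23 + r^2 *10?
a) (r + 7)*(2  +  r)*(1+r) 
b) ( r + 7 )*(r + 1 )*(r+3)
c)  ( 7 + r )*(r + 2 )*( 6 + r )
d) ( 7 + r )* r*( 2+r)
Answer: a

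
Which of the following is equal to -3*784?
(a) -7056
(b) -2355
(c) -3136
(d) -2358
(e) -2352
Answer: e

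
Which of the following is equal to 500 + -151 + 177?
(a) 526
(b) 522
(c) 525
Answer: a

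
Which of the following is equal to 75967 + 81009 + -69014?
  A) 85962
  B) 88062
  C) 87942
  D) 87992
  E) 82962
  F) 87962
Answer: F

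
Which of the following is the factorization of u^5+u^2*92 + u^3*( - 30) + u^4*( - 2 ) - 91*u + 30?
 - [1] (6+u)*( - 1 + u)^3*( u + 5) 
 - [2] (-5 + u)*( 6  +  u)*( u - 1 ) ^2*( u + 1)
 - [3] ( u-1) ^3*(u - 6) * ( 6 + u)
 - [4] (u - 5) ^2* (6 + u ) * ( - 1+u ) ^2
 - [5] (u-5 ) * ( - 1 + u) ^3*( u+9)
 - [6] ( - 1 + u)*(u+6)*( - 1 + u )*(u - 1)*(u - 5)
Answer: 6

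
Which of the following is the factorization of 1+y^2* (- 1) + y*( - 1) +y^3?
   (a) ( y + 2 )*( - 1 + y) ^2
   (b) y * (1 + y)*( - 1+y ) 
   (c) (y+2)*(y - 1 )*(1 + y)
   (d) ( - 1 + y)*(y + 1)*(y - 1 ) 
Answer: d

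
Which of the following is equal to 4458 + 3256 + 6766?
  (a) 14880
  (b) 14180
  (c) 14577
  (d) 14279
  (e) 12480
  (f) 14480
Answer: f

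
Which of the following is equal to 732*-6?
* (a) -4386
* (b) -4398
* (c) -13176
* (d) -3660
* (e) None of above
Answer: e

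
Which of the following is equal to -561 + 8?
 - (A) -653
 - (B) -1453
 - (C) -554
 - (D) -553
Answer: D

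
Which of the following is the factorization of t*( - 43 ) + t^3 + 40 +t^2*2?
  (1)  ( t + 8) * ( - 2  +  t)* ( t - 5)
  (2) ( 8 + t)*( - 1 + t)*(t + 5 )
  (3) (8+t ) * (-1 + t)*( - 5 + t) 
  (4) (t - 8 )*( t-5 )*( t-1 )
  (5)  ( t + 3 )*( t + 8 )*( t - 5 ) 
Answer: 3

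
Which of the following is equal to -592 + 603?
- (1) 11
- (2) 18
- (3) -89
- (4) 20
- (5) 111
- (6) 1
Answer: 1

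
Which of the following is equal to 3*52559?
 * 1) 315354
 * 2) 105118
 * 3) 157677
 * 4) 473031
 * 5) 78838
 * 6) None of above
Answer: 3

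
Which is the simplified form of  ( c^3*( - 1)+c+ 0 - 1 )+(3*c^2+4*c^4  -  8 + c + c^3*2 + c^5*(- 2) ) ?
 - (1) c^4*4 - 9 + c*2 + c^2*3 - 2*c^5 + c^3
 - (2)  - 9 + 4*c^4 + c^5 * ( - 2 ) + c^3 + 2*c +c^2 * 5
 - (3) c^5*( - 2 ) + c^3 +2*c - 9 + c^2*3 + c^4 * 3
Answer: 1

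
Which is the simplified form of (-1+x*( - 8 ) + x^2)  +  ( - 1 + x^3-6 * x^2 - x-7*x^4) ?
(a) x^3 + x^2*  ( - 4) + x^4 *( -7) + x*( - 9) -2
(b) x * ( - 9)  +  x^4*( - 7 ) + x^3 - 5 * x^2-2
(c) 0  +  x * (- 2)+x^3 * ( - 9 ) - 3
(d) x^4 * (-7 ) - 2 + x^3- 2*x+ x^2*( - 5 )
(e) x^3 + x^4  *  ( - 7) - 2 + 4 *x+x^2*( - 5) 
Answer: b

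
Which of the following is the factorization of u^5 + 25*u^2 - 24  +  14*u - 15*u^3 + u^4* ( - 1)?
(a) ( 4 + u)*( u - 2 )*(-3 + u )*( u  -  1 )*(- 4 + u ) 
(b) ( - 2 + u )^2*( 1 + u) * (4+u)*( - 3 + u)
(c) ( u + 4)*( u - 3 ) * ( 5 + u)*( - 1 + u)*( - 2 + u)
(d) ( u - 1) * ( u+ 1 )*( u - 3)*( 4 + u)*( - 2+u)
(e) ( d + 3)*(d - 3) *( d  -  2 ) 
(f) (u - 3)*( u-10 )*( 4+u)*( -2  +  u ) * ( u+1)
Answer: d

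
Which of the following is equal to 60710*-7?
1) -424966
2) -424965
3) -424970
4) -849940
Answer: 3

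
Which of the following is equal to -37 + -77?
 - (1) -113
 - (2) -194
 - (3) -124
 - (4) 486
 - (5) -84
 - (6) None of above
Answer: 6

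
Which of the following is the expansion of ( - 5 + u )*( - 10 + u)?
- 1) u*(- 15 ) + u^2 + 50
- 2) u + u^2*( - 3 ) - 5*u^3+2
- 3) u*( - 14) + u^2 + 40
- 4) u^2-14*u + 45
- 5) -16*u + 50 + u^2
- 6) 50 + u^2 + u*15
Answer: 1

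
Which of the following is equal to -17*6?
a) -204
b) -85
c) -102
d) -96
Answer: c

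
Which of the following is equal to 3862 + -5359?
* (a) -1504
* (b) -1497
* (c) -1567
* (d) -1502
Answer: b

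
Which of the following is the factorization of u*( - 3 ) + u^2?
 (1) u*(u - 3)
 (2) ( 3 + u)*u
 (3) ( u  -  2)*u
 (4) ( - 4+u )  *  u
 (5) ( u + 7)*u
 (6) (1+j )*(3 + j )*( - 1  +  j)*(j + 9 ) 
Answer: 1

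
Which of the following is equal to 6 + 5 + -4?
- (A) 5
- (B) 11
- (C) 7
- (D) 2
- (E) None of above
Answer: C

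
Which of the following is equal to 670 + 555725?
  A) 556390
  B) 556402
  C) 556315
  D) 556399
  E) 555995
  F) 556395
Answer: F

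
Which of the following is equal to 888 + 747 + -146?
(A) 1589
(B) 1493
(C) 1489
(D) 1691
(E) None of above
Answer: C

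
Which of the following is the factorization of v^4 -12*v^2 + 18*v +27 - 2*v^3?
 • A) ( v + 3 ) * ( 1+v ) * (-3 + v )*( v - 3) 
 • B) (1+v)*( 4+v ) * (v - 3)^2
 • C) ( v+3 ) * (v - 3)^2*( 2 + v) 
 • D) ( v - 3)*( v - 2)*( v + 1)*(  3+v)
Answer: A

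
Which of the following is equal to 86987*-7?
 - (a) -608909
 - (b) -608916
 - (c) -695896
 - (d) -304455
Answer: a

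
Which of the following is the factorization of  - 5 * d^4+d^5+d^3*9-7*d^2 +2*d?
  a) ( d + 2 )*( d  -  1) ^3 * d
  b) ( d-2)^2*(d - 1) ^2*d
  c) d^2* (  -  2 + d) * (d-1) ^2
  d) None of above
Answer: d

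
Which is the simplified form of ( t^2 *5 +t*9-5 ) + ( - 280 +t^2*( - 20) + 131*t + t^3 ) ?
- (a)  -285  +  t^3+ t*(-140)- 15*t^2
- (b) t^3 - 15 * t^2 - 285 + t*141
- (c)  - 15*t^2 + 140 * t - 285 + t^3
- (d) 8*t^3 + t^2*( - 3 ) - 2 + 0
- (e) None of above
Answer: c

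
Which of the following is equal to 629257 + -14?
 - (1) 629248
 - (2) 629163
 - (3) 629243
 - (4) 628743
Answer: 3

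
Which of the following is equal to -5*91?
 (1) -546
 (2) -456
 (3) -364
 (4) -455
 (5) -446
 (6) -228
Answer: 4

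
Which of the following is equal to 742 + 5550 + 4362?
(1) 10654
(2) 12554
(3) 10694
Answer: 1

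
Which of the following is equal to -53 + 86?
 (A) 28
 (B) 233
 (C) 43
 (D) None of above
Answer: D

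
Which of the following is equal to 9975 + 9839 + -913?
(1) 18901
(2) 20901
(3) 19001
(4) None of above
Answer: 1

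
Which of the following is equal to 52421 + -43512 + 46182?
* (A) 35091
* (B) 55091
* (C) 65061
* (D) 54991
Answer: B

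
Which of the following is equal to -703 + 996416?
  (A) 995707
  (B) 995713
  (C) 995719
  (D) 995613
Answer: B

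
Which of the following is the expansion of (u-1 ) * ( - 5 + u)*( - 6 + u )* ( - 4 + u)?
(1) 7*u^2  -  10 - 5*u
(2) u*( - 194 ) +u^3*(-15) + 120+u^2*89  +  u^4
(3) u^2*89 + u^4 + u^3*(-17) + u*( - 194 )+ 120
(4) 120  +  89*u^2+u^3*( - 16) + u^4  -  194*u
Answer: 4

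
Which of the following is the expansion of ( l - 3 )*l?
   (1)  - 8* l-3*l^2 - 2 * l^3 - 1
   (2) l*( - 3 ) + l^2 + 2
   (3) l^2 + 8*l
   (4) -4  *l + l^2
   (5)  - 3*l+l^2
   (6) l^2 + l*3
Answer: 5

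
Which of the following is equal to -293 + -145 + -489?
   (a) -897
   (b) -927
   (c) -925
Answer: b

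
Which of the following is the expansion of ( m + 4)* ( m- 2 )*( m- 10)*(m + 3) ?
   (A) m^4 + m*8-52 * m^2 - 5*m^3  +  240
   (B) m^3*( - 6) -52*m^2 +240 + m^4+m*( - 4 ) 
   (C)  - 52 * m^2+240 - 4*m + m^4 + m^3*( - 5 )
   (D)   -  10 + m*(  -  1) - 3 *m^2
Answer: C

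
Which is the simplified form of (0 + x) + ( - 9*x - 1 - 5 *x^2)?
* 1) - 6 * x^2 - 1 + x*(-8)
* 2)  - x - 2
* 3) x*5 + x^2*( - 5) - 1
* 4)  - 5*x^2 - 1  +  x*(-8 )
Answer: 4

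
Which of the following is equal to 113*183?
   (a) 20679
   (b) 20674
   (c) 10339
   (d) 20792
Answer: a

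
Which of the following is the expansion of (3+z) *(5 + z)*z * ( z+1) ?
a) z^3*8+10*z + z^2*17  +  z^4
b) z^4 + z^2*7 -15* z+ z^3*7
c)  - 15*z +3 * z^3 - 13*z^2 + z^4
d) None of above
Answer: d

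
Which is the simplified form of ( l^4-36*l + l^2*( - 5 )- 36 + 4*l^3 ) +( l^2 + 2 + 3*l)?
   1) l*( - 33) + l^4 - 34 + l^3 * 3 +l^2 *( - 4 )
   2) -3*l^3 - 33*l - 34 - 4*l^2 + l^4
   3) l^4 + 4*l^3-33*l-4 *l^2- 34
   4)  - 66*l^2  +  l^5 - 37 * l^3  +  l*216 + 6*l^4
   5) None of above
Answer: 3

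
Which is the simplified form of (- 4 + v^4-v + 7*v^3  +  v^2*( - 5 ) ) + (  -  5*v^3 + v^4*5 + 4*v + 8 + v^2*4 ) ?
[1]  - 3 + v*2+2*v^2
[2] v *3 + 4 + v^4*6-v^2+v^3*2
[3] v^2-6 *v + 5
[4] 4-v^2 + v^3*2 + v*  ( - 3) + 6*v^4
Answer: 2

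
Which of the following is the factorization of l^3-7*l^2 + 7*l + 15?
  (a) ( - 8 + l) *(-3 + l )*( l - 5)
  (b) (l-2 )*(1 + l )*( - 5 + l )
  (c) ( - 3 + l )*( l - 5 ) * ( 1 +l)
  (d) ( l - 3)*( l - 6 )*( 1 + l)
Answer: c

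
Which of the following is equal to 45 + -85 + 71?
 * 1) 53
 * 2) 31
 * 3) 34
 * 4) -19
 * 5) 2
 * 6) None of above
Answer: 2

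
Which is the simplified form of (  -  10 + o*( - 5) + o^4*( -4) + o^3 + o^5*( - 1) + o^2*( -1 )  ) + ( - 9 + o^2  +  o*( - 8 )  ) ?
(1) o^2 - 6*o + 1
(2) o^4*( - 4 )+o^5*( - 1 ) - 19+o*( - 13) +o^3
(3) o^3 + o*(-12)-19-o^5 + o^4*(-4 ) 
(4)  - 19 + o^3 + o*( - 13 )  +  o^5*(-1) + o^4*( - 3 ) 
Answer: 2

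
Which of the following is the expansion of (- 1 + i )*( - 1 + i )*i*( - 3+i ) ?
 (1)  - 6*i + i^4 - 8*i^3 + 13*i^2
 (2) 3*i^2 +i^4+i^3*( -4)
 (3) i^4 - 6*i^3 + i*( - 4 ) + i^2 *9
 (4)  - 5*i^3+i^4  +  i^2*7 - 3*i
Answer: 4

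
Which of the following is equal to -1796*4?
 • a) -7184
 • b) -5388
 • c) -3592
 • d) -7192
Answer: a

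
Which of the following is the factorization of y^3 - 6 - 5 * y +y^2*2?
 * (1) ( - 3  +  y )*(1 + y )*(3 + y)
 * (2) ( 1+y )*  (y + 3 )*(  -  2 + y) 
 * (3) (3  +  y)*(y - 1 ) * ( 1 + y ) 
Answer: 2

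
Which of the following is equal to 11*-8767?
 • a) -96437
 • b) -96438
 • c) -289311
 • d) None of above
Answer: a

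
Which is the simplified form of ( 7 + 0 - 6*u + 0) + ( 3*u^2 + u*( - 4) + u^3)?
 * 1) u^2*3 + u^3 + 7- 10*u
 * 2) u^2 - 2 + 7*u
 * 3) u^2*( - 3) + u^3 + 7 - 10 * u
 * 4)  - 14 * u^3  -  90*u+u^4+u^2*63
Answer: 1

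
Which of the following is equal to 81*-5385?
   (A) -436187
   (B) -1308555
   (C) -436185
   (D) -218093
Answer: C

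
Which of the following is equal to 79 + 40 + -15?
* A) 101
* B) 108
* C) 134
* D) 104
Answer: D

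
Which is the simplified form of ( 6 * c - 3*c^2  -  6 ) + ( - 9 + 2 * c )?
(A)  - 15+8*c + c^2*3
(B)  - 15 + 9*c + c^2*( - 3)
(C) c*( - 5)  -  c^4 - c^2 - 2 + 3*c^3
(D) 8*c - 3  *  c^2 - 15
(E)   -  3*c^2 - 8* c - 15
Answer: D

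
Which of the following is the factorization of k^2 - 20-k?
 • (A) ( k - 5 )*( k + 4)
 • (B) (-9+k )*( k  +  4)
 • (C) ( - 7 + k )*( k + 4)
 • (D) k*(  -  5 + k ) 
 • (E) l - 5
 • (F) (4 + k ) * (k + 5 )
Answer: A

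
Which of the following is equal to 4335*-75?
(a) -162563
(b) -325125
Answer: b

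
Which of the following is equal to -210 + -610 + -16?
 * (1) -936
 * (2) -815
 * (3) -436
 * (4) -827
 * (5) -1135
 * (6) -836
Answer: 6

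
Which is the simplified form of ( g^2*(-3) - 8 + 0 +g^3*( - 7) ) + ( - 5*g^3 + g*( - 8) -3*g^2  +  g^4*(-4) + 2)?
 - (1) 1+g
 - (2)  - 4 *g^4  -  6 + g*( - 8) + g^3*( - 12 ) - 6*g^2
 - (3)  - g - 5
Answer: 2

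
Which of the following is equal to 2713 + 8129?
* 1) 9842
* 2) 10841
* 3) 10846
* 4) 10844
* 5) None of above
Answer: 5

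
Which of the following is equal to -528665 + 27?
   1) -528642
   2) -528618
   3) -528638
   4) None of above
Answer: 3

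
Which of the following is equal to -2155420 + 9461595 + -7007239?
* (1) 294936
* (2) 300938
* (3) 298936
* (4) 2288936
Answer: 3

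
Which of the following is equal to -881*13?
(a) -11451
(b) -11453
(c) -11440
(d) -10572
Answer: b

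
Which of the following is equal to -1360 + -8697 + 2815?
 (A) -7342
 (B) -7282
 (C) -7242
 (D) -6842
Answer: C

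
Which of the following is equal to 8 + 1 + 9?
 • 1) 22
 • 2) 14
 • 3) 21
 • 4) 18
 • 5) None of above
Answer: 4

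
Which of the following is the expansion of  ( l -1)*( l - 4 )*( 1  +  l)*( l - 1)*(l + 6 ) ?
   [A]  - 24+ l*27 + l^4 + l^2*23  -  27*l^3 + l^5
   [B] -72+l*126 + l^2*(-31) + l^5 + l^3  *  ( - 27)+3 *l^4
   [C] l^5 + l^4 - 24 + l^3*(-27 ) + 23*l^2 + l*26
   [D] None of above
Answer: C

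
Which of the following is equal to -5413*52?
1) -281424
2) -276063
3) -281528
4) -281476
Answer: 4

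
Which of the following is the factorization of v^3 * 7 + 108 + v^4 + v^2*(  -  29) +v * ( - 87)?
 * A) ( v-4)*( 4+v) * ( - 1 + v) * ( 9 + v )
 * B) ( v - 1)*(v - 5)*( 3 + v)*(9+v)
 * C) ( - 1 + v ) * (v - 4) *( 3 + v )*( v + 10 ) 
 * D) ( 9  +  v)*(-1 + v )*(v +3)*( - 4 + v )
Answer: D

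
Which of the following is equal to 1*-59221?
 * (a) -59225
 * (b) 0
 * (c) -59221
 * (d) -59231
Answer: c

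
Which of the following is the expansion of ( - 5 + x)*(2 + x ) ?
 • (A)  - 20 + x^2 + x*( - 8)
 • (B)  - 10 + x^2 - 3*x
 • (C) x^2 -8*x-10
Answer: B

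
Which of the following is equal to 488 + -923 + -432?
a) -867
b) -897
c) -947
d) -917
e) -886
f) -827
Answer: a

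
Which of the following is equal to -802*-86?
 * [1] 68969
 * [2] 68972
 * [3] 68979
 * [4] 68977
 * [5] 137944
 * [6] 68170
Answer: 2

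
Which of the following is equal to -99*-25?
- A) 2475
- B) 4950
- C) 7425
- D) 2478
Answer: A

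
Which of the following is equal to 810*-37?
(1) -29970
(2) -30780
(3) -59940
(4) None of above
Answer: 1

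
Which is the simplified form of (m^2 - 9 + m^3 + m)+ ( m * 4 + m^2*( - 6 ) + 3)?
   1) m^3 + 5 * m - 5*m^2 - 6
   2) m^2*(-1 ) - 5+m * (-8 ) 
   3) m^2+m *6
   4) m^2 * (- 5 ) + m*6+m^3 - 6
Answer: 1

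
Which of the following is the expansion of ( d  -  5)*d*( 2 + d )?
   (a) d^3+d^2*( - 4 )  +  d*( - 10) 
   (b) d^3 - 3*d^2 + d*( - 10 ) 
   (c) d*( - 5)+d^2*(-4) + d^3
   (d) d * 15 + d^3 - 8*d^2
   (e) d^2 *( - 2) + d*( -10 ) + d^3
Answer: b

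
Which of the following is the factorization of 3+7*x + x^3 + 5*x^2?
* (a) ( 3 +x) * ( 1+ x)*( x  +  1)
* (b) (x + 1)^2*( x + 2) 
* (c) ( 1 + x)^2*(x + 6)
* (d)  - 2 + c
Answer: a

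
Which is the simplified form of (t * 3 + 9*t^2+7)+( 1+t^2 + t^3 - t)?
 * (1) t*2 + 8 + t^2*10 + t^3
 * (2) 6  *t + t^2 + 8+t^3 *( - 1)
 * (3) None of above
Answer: 1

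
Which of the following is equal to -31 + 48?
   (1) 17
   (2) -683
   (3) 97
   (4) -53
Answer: 1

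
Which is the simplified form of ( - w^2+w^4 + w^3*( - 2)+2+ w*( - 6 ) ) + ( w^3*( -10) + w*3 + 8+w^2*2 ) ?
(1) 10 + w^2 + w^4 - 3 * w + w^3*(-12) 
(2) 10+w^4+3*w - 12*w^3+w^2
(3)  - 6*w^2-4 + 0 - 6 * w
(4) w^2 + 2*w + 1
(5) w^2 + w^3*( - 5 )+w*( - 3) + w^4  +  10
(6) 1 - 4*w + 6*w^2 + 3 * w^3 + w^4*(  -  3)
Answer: 1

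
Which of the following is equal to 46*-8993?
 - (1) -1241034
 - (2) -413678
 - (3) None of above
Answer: 2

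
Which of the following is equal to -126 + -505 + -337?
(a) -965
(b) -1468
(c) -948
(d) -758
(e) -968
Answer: e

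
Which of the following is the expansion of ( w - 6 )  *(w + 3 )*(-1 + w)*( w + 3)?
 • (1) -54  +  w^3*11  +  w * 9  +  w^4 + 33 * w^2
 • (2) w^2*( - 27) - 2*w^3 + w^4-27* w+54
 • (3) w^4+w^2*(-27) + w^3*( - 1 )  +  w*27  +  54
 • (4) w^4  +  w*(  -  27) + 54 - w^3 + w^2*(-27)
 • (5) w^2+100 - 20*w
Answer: 4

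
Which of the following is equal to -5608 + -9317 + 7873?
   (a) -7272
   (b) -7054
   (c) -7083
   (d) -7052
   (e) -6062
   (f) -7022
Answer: d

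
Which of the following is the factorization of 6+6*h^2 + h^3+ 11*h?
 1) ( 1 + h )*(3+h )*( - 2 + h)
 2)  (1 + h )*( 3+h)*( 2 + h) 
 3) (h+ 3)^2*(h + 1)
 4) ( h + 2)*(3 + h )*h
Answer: 2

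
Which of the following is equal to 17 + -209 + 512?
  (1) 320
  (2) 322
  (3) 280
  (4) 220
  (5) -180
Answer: 1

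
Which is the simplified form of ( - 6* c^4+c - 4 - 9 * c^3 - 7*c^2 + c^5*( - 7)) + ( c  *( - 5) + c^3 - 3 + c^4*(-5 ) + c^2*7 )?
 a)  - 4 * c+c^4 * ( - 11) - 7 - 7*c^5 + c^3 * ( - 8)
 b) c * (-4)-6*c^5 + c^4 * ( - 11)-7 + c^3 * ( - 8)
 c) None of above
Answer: a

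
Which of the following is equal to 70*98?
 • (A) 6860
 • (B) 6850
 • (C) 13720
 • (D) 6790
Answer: A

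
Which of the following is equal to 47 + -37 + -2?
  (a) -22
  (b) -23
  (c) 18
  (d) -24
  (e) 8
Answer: e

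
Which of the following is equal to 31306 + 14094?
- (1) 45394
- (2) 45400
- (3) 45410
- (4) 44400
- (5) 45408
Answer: 2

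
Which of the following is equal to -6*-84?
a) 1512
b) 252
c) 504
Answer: c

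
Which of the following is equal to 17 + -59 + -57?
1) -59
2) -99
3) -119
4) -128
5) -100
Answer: 2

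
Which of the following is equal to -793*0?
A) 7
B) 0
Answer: B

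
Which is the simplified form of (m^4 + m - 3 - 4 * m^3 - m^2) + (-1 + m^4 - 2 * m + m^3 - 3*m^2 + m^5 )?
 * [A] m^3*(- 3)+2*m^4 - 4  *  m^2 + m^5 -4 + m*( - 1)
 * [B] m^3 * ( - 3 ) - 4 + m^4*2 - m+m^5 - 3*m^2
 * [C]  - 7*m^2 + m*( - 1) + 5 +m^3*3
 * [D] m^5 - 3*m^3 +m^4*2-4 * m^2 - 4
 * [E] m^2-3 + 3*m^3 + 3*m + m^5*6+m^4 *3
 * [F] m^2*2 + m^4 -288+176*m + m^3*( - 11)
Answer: A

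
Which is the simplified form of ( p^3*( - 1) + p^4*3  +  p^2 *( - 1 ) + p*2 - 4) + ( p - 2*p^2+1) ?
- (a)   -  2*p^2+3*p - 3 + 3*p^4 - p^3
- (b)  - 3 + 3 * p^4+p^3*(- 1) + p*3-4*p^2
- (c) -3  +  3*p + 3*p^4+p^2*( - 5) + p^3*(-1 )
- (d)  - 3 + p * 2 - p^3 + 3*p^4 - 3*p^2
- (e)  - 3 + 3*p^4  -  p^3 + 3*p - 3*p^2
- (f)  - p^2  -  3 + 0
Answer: e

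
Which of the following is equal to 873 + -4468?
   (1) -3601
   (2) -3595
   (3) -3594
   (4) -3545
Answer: 2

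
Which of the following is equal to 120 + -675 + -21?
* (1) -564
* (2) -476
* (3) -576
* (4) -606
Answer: 3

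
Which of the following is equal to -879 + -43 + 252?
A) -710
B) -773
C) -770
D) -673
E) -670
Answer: E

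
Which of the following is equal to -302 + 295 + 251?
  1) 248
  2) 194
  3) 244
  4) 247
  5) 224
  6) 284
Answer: 3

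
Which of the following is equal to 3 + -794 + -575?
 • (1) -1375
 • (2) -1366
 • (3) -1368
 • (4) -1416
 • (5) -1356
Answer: 2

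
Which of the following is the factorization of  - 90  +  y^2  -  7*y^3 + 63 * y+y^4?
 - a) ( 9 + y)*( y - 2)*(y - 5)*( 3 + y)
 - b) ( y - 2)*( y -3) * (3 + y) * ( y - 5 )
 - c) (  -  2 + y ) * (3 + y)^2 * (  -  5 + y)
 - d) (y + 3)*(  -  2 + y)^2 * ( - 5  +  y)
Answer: b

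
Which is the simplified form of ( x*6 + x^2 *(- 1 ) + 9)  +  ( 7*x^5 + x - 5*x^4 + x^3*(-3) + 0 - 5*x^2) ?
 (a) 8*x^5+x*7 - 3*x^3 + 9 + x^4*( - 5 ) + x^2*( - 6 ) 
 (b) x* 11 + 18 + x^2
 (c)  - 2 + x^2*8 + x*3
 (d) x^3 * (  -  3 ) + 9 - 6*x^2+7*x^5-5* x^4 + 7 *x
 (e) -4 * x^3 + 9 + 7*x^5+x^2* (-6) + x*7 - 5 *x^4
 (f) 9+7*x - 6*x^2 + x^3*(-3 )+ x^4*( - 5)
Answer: d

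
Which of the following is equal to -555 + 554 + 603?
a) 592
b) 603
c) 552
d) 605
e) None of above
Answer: e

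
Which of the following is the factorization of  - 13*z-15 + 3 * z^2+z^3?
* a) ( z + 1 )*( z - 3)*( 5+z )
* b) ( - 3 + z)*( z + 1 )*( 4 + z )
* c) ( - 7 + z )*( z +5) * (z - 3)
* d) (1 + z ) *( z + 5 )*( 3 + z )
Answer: a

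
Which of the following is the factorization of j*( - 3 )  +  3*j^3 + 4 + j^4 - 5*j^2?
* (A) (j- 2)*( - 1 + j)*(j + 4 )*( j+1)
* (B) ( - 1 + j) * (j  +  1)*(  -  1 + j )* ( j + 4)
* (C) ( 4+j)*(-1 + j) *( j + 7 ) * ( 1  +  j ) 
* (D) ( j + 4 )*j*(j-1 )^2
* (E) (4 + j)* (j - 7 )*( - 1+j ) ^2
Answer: B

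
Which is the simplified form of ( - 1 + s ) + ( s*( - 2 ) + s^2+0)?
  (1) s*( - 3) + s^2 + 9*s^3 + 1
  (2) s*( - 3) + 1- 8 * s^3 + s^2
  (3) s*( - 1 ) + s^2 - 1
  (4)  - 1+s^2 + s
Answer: 3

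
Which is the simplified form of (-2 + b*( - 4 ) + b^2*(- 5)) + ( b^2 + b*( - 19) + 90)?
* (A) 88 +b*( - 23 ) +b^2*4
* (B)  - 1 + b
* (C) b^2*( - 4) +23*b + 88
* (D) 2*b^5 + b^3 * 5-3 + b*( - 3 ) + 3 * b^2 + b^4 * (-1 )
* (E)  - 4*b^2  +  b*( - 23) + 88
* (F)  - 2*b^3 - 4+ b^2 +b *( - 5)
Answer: E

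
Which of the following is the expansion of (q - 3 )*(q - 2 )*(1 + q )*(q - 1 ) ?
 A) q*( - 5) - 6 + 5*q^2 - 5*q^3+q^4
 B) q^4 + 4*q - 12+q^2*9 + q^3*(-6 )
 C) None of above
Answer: C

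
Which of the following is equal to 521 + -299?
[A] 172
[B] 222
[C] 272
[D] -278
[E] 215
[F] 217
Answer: B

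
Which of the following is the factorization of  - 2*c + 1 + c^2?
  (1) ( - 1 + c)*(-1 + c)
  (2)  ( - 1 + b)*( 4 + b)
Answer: 1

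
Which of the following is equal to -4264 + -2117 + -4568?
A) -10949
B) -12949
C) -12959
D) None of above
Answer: A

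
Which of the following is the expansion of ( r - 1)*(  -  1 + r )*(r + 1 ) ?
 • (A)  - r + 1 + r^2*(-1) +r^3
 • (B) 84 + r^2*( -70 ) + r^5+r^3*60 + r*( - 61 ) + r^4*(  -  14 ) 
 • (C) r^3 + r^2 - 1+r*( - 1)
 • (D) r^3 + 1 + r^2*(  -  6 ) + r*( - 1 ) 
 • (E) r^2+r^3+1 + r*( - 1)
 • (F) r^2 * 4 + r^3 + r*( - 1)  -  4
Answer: A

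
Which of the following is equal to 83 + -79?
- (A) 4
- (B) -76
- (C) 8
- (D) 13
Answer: A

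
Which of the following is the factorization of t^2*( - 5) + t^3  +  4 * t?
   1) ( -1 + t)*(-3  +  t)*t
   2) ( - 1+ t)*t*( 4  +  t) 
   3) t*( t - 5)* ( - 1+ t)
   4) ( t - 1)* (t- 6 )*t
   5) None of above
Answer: 5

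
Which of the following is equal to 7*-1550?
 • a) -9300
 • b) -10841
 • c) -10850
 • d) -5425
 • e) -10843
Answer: c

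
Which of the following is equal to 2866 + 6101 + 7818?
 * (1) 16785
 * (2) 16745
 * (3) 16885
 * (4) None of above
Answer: 1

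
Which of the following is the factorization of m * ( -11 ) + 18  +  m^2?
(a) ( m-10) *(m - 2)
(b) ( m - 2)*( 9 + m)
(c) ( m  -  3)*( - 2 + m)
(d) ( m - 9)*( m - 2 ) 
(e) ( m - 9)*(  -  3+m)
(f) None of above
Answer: d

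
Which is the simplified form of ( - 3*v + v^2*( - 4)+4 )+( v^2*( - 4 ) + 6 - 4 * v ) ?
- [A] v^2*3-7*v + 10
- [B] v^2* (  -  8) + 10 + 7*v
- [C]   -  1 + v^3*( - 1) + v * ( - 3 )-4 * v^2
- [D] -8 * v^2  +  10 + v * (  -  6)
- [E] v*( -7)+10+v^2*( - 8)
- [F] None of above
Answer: E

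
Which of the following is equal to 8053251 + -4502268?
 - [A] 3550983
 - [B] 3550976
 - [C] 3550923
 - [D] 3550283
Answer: A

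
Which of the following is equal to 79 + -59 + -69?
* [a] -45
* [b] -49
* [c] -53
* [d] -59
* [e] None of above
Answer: b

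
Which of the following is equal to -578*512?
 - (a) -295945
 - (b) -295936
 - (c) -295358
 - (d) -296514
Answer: b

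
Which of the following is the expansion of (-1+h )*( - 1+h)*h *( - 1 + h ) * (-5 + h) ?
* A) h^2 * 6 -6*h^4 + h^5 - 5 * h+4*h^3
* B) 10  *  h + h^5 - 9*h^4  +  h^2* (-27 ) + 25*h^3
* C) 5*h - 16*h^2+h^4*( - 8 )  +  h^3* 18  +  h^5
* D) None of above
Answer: C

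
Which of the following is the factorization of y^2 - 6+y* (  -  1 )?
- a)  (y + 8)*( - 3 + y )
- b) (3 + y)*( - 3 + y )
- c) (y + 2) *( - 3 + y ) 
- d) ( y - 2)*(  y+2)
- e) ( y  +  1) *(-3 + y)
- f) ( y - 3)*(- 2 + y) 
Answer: c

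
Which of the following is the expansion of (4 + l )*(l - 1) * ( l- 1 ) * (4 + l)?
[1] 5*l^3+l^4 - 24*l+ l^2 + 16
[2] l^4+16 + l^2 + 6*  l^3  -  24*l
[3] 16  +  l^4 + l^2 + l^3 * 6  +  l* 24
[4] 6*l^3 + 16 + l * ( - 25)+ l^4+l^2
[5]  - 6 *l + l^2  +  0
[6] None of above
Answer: 2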